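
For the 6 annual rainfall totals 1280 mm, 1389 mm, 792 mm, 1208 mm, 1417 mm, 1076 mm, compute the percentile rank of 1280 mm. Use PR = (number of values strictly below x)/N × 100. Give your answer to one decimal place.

50.0

N = 6.
Strictly below 1280: 3. Equal to 1280: 1.
PR = 3/6 × 100 = 50.0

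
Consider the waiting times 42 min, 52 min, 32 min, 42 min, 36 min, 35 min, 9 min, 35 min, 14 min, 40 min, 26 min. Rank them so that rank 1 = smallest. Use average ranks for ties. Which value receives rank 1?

Sorted (ascending): 9, 14, 26, 32, 35, 35, 36, 40, 42, 42, 52
The 2 values of 35 occupy positions 5–6 → average rank (5+6)/2 = 5.5.
The 2 values of 42 occupy positions 9–10 → average rank (9+10)/2 = 9.5.
Rank 1 → value 9.

9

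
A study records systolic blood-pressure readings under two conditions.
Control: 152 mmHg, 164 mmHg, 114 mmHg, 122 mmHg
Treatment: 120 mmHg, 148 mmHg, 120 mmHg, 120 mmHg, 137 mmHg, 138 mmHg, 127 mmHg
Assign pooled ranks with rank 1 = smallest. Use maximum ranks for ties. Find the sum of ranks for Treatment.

42

Sorted (ascending): 114, 120, 120, 120, 122, 127, 137, 138, 148, 152, 164
The 3 values of 120 occupy positions 2–4 → each gets rank 4.
Treatment values → pooled ranks: 120→4, 148→9, 120→4, 120→4, 137→7, 138→8, 127→6
Rank sum = 4 + 9 + 4 + 4 + 7 + 8 + 6 = 42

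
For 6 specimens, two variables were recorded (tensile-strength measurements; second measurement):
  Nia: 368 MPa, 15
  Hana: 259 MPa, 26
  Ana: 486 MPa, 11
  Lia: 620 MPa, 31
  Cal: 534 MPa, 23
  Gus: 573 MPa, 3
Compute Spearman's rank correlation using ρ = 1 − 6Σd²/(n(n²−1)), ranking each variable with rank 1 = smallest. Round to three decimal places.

Ranks of variable 1: 2, 1, 3, 6, 4, 5
Ranks of variable 2: 3, 5, 2, 6, 4, 1
d = r₁ − r₂: -1, -4, 1, 0, 0, 4
d²: 1, 16, 1, 0, 0, 16; Σd² = 34
ρ = 1 − 6·34/(6·35) = 1 − 204/210 = 0.029

0.029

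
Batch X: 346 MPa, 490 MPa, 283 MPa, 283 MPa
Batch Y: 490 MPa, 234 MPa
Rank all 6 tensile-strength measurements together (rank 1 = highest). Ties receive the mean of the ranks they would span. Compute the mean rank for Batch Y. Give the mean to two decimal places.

Sorted (descending): 490, 490, 346, 283, 283, 234
The 2 values of 490 occupy positions 1–2 → average rank (1+2)/2 = 1.5.
The 2 values of 283 occupy positions 4–5 → average rank (4+5)/2 = 4.5.
Batch Y values → pooled ranks: 490→1.5, 234→6
Mean rank = (1.5 + 6) / 2 = 3.75

3.75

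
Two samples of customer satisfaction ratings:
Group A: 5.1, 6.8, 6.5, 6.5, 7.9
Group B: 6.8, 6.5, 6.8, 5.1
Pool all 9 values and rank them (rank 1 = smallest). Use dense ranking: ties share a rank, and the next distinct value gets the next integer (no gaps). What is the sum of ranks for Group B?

9

Sorted (ascending): 5.1, 5.1, 6.5, 6.5, 6.5, 6.8, 6.8, 6.8, 7.9
The 2 values of 5.1 share dense rank 1.
The 3 values of 6.5 share dense rank 2.
The 3 values of 6.8 share dense rank 3.
Remaining distinct values take the next consecutive integers.
Group B values → pooled ranks: 6.8→3, 6.5→2, 6.8→3, 5.1→1
Rank sum = 3 + 2 + 3 + 1 = 9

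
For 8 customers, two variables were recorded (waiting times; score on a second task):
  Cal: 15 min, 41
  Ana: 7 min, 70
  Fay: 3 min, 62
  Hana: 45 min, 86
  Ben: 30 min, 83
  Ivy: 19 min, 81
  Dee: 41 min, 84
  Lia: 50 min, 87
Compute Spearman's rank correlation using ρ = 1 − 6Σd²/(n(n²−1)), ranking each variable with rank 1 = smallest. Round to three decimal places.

Ranks of variable 1: 3, 2, 1, 7, 5, 4, 6, 8
Ranks of variable 2: 1, 3, 2, 7, 5, 4, 6, 8
d = r₁ − r₂: 2, -1, -1, 0, 0, 0, 0, 0
d²: 4, 1, 1, 0, 0, 0, 0, 0; Σd² = 6
ρ = 1 − 6·6/(8·63) = 1 − 36/504 = 0.929

0.929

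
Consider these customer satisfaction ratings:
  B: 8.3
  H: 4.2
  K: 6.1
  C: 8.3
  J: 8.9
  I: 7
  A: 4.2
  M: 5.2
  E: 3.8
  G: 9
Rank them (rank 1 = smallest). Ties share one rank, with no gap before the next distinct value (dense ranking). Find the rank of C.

Sorted (ascending): 3.8, 4.2, 4.2, 5.2, 6.1, 7, 8.3, 8.3, 8.9, 9
The 2 values of 4.2 share dense rank 2.
The 2 values of 8.3 share dense rank 6.
Remaining distinct values take the next consecutive integers.
C has value 8.3 → rank 6.

6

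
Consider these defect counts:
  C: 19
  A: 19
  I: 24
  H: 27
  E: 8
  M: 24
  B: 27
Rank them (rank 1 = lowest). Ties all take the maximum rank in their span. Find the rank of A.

3

Sorted (ascending): 8, 19, 19, 24, 24, 27, 27
The 2 values of 19 occupy positions 2–3 → each gets rank 3.
The 2 values of 24 occupy positions 4–5 → each gets rank 5.
The 2 values of 27 occupy positions 6–7 → each gets rank 7.
A has value 19 → rank 3.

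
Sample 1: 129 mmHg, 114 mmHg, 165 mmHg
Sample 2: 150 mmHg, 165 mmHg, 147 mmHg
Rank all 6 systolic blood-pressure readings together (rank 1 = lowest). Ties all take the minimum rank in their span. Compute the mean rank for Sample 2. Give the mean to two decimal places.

4.00

Sorted (ascending): 114, 129, 147, 150, 165, 165
The 2 values of 165 occupy positions 5–6 → each gets rank 5.
Sample 2 values → pooled ranks: 150→4, 165→5, 147→3
Mean rank = (4 + 5 + 3) / 3 = 4.00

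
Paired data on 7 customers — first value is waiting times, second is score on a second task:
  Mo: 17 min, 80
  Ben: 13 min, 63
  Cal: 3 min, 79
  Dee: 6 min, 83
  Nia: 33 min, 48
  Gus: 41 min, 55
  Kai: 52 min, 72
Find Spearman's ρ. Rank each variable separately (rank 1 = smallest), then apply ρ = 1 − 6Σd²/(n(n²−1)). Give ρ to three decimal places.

Ranks of variable 1: 4, 3, 1, 2, 5, 6, 7
Ranks of variable 2: 6, 3, 5, 7, 1, 2, 4
d = r₁ − r₂: -2, 0, -4, -5, 4, 4, 3
d²: 4, 0, 16, 25, 16, 16, 9; Σd² = 86
ρ = 1 − 6·86/(7·48) = 1 − 516/336 = -0.536

-0.536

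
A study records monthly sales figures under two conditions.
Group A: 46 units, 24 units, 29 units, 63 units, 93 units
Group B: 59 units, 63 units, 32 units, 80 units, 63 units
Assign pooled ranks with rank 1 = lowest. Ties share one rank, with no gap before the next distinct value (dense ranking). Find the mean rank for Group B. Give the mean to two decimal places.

5.40

Sorted (ascending): 24, 29, 32, 46, 59, 63, 63, 63, 80, 93
The 3 values of 63 share dense rank 6.
Remaining distinct values take the next consecutive integers.
Group B values → pooled ranks: 59→5, 63→6, 32→3, 80→7, 63→6
Mean rank = (5 + 6 + 3 + 7 + 6) / 5 = 5.40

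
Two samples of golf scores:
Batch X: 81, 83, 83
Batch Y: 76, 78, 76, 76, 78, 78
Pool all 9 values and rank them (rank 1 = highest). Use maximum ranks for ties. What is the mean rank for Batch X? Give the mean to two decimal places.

2.33

Sorted (descending): 83, 83, 81, 78, 78, 78, 76, 76, 76
The 2 values of 83 occupy positions 1–2 → each gets rank 2.
The 3 values of 78 occupy positions 4–6 → each gets rank 6.
The 3 values of 76 occupy positions 7–9 → each gets rank 9.
Batch X values → pooled ranks: 81→3, 83→2, 83→2
Mean rank = (3 + 2 + 2) / 3 = 2.33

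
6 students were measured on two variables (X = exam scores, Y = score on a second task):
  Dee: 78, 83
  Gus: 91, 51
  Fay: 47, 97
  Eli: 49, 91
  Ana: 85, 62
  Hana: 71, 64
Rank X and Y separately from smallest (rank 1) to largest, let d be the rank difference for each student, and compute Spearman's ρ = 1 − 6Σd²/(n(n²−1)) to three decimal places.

-0.943

Ranks of variable 1: 4, 6, 1, 2, 5, 3
Ranks of variable 2: 4, 1, 6, 5, 2, 3
d = r₁ − r₂: 0, 5, -5, -3, 3, 0
d²: 0, 25, 25, 9, 9, 0; Σd² = 68
ρ = 1 − 6·68/(6·35) = 1 − 408/210 = -0.943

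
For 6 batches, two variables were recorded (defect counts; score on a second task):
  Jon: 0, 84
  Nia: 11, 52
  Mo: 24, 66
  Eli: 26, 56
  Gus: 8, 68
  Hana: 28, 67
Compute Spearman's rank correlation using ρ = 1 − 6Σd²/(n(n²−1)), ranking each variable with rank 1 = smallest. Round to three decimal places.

-0.486

Ranks of variable 1: 1, 3, 4, 5, 2, 6
Ranks of variable 2: 6, 1, 3, 2, 5, 4
d = r₁ − r₂: -5, 2, 1, 3, -3, 2
d²: 25, 4, 1, 9, 9, 4; Σd² = 52
ρ = 1 − 6·52/(6·35) = 1 − 312/210 = -0.486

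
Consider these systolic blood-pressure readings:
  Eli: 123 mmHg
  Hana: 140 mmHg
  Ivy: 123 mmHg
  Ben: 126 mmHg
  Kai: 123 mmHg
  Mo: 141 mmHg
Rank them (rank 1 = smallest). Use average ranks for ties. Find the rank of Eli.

Sorted (ascending): 123, 123, 123, 126, 140, 141
The 3 values of 123 occupy positions 1–3 → average rank 2.
Eli has value 123 mmHg → rank 2.

2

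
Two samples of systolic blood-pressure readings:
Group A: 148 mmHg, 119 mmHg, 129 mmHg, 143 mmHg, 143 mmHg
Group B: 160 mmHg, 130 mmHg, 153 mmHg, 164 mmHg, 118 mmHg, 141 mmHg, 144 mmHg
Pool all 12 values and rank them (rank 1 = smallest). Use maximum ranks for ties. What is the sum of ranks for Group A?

Sorted (ascending): 118, 119, 129, 130, 141, 143, 143, 144, 148, 153, 160, 164
The 2 values of 143 occupy positions 6–7 → each gets rank 7.
Group A values → pooled ranks: 148→9, 119→2, 129→3, 143→7, 143→7
Rank sum = 9 + 2 + 3 + 7 + 7 = 28

28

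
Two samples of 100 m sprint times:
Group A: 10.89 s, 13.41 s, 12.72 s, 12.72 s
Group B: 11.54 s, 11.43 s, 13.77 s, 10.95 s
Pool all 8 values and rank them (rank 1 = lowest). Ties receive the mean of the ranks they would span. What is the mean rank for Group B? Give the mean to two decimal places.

4.25

Sorted (ascending): 10.89, 10.95, 11.43, 11.54, 12.72, 12.72, 13.41, 13.77
The 2 values of 12.72 occupy positions 5–6 → average rank (5+6)/2 = 5.5.
Group B values → pooled ranks: 11.54→4, 11.43→3, 13.77→8, 10.95→2
Mean rank = (4 + 3 + 8 + 2) / 4 = 4.25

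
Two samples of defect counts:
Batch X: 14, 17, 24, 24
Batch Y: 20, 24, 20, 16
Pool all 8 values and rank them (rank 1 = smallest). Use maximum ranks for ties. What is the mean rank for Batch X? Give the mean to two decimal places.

5.00

Sorted (ascending): 14, 16, 17, 20, 20, 24, 24, 24
The 2 values of 20 occupy positions 4–5 → each gets rank 5.
The 3 values of 24 occupy positions 6–8 → each gets rank 8.
Batch X values → pooled ranks: 14→1, 17→3, 24→8, 24→8
Mean rank = (1 + 3 + 8 + 8) / 4 = 5.00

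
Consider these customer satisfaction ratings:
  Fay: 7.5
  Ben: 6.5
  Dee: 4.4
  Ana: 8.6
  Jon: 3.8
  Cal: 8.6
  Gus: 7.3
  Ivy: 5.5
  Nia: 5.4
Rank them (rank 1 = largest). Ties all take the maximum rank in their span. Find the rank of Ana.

2

Sorted (descending): 8.6, 8.6, 7.5, 7.3, 6.5, 5.5, 5.4, 4.4, 3.8
The 2 values of 8.6 occupy positions 1–2 → each gets rank 2.
Ana has value 8.6 → rank 2.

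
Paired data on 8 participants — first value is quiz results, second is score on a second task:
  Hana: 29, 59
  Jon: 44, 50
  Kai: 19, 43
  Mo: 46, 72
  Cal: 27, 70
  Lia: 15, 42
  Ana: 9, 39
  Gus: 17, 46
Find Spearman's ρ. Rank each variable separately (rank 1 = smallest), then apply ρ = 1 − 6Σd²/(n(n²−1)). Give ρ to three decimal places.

Ranks of variable 1: 6, 7, 4, 8, 5, 2, 1, 3
Ranks of variable 2: 6, 5, 3, 8, 7, 2, 1, 4
d = r₁ − r₂: 0, 2, 1, 0, -2, 0, 0, -1
d²: 0, 4, 1, 0, 4, 0, 0, 1; Σd² = 10
ρ = 1 − 6·10/(8·63) = 1 − 60/504 = 0.881

0.881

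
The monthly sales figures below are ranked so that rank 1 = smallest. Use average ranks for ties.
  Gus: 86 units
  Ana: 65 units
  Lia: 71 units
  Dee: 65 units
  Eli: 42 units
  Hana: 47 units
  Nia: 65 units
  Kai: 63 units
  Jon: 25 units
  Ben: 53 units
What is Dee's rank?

7

Sorted (ascending): 25, 42, 47, 53, 63, 65, 65, 65, 71, 86
The 3 values of 65 occupy positions 6–8 → average rank 7.
Dee has value 65 units → rank 7.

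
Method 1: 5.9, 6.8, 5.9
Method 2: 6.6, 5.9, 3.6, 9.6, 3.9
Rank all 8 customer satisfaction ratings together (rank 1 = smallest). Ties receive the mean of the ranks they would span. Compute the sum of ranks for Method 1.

Sorted (ascending): 3.6, 3.9, 5.9, 5.9, 5.9, 6.6, 6.8, 9.6
The 3 values of 5.9 occupy positions 3–5 → average rank 4.
Method 1 values → pooled ranks: 5.9→4, 6.8→7, 5.9→4
Rank sum = 4 + 7 + 4 = 15

15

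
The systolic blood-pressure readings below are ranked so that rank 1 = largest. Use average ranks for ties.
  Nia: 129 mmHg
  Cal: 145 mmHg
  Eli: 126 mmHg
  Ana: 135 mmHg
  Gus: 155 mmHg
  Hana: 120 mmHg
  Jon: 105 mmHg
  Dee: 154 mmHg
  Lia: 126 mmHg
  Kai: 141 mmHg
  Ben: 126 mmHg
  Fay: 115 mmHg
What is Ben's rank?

8

Sorted (descending): 155, 154, 145, 141, 135, 129, 126, 126, 126, 120, 115, 105
The 3 values of 126 occupy positions 7–9 → average rank 8.
Ben has value 126 mmHg → rank 8.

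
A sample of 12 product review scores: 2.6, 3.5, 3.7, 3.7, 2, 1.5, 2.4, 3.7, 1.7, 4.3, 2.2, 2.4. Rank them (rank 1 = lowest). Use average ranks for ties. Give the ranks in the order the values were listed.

7, 8, 10, 10, 3, 1, 5.5, 10, 2, 12, 4, 5.5

Sorted (ascending): 1.5, 1.7, 2, 2.2, 2.4, 2.4, 2.6, 3.5, 3.7, 3.7, 3.7, 4.3
The 2 values of 2.4 occupy positions 5–6 → average rank (5+6)/2 = 5.5.
The 3 values of 3.7 occupy positions 9–11 → average rank 10.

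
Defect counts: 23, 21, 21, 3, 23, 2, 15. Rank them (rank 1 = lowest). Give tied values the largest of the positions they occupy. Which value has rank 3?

Sorted (ascending): 2, 3, 15, 21, 21, 23, 23
The 2 values of 21 occupy positions 4–5 → each gets rank 5.
The 2 values of 23 occupy positions 6–7 → each gets rank 7.
Rank 3 → value 15.

15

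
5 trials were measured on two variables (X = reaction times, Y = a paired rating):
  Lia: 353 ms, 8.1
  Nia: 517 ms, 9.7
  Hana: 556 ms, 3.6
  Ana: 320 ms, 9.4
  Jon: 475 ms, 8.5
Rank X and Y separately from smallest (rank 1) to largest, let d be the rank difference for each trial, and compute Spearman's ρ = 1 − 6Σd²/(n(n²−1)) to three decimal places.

-0.300

Ranks of variable 1: 2, 4, 5, 1, 3
Ranks of variable 2: 2, 5, 1, 4, 3
d = r₁ − r₂: 0, -1, 4, -3, 0
d²: 0, 1, 16, 9, 0; Σd² = 26
ρ = 1 − 6·26/(5·24) = 1 − 156/120 = -0.300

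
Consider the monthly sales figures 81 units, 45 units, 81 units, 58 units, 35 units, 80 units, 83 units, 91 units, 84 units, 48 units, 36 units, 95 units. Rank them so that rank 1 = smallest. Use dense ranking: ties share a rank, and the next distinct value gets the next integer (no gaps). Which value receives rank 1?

35

Sorted (ascending): 35, 36, 45, 48, 58, 80, 81, 81, 83, 84, 91, 95
The 2 values of 81 share dense rank 7.
Remaining distinct values take the next consecutive integers.
Rank 1 → value 35.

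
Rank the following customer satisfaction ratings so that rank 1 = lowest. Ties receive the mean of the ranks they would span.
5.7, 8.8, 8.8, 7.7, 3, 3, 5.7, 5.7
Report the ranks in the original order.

4, 7.5, 7.5, 6, 1.5, 1.5, 4, 4

Sorted (ascending): 3, 3, 5.7, 5.7, 5.7, 7.7, 8.8, 8.8
The 2 values of 3 occupy positions 1–2 → average rank (1+2)/2 = 1.5.
The 3 values of 5.7 occupy positions 3–5 → average rank 4.
The 2 values of 8.8 occupy positions 7–8 → average rank (7+8)/2 = 7.5.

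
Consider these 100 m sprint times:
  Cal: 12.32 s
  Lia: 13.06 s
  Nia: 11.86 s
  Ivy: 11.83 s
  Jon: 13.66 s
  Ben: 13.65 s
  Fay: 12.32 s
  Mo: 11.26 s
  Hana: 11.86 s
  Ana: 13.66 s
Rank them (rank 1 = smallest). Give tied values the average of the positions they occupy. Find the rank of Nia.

3.5

Sorted (ascending): 11.26, 11.83, 11.86, 11.86, 12.32, 12.32, 13.06, 13.65, 13.66, 13.66
The 2 values of 11.86 occupy positions 3–4 → average rank (3+4)/2 = 3.5.
The 2 values of 12.32 occupy positions 5–6 → average rank (5+6)/2 = 5.5.
The 2 values of 13.66 occupy positions 9–10 → average rank (9+10)/2 = 9.5.
Nia has value 11.86 s → rank 3.5.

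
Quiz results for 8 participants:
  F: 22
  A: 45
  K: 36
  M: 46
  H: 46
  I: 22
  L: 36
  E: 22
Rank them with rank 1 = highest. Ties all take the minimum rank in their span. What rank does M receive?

Sorted (descending): 46, 46, 45, 36, 36, 22, 22, 22
The 2 values of 46 occupy positions 1–2 → each gets rank 1.
The 2 values of 36 occupy positions 4–5 → each gets rank 4.
The 3 values of 22 occupy positions 6–8 → each gets rank 6.
M has value 46 → rank 1.

1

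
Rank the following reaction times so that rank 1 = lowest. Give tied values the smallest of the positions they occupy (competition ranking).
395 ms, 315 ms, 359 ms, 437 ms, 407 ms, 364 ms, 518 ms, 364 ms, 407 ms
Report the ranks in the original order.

5, 1, 2, 8, 6, 3, 9, 3, 6

Sorted (ascending): 315, 359, 364, 364, 395, 407, 407, 437, 518
The 2 values of 364 occupy positions 3–4 → each gets rank 3.
The 2 values of 407 occupy positions 6–7 → each gets rank 6.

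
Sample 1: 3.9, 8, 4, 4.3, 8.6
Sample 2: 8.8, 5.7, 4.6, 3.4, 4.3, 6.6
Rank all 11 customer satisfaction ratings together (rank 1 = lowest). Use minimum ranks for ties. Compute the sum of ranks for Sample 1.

Sorted (ascending): 3.4, 3.9, 4, 4.3, 4.3, 4.6, 5.7, 6.6, 8, 8.6, 8.8
The 2 values of 4.3 occupy positions 4–5 → each gets rank 4.
Sample 1 values → pooled ranks: 3.9→2, 8→9, 4→3, 4.3→4, 8.6→10
Rank sum = 2 + 9 + 3 + 4 + 10 = 28

28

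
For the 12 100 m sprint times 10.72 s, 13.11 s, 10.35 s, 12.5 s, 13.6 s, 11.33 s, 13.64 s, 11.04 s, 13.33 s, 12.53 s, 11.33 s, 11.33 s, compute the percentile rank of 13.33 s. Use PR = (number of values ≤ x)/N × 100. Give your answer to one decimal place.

N = 12.
Strictly below 13.33: 9. Equal to 13.33: 1.
PR = 10/12 × 100 = 83.3

83.3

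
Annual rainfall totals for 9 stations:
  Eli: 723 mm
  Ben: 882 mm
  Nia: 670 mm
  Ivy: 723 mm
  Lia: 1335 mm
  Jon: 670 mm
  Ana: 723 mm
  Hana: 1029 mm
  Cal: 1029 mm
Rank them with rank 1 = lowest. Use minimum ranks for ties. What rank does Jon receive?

Sorted (ascending): 670, 670, 723, 723, 723, 882, 1029, 1029, 1335
The 2 values of 670 occupy positions 1–2 → each gets rank 1.
The 3 values of 723 occupy positions 3–5 → each gets rank 3.
The 2 values of 1029 occupy positions 7–8 → each gets rank 7.
Jon has value 670 mm → rank 1.

1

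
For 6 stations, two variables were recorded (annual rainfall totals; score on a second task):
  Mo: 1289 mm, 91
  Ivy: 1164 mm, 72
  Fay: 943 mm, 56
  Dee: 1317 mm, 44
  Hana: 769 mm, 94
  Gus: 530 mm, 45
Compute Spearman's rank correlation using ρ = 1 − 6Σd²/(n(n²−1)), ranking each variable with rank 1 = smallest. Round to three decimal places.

Ranks of variable 1: 5, 4, 3, 6, 2, 1
Ranks of variable 2: 5, 4, 3, 1, 6, 2
d = r₁ − r₂: 0, 0, 0, 5, -4, -1
d²: 0, 0, 0, 25, 16, 1; Σd² = 42
ρ = 1 − 6·42/(6·35) = 1 − 252/210 = -0.200

-0.200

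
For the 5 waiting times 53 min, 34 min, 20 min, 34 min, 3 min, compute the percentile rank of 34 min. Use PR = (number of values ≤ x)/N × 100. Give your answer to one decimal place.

80.0

N = 5.
Strictly below 34: 2. Equal to 34: 2.
PR = 4/5 × 100 = 80.0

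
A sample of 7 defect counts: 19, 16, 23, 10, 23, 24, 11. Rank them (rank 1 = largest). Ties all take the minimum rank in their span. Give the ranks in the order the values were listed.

Sorted (descending): 24, 23, 23, 19, 16, 11, 10
The 2 values of 23 occupy positions 2–3 → each gets rank 2.

4, 5, 2, 7, 2, 1, 6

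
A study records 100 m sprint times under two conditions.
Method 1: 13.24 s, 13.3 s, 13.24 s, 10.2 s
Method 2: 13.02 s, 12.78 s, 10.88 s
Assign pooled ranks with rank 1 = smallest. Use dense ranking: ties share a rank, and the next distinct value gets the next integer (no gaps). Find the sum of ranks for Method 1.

Sorted (ascending): 10.2, 10.88, 12.78, 13.02, 13.24, 13.24, 13.3
The 2 values of 13.24 share dense rank 5.
Remaining distinct values take the next consecutive integers.
Method 1 values → pooled ranks: 13.24→5, 13.3→6, 13.24→5, 10.2→1
Rank sum = 5 + 6 + 5 + 1 = 17

17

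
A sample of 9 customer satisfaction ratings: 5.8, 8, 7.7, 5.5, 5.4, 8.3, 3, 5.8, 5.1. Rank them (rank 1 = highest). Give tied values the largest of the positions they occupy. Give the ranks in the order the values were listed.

Sorted (descending): 8.3, 8, 7.7, 5.8, 5.8, 5.5, 5.4, 5.1, 3
The 2 values of 5.8 occupy positions 4–5 → each gets rank 5.

5, 2, 3, 6, 7, 1, 9, 5, 8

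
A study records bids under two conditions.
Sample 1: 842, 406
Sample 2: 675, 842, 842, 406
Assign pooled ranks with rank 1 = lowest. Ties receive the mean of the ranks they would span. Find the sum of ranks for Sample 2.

Sorted (ascending): 406, 406, 675, 842, 842, 842
The 2 values of 406 occupy positions 1–2 → average rank (1+2)/2 = 1.5.
The 3 values of 842 occupy positions 4–6 → average rank 5.
Sample 2 values → pooled ranks: 675→3, 842→5, 842→5, 406→1.5
Rank sum = 3 + 5 + 5 + 1.5 = 14.5

14.5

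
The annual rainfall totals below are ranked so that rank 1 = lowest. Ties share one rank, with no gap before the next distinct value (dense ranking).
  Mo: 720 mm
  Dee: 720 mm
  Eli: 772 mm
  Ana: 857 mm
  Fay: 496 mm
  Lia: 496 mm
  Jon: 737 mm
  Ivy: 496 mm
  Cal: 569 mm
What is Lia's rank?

Sorted (ascending): 496, 496, 496, 569, 720, 720, 737, 772, 857
The 3 values of 496 share dense rank 1.
The 2 values of 720 share dense rank 3.
Remaining distinct values take the next consecutive integers.
Lia has value 496 mm → rank 1.

1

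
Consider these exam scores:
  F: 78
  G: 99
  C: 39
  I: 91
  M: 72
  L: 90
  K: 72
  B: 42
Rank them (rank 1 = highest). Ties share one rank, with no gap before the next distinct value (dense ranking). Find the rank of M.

5

Sorted (descending): 99, 91, 90, 78, 72, 72, 42, 39
The 2 values of 72 share dense rank 5.
Remaining distinct values take the next consecutive integers.
M has value 72 → rank 5.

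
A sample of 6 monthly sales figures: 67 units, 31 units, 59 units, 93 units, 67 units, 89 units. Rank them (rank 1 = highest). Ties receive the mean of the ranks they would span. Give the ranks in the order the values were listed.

3.5, 6, 5, 1, 3.5, 2

Sorted (descending): 93, 89, 67, 67, 59, 31
The 2 values of 67 occupy positions 3–4 → average rank (3+4)/2 = 3.5.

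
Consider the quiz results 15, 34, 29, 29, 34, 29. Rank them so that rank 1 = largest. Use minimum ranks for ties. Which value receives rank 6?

15

Sorted (descending): 34, 34, 29, 29, 29, 15
The 2 values of 34 occupy positions 1–2 → each gets rank 1.
The 3 values of 29 occupy positions 3–5 → each gets rank 3.
Rank 6 → value 15.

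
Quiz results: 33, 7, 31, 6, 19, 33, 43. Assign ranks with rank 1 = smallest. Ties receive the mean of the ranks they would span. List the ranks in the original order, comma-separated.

5.5, 2, 4, 1, 3, 5.5, 7

Sorted (ascending): 6, 7, 19, 31, 33, 33, 43
The 2 values of 33 occupy positions 5–6 → average rank (5+6)/2 = 5.5.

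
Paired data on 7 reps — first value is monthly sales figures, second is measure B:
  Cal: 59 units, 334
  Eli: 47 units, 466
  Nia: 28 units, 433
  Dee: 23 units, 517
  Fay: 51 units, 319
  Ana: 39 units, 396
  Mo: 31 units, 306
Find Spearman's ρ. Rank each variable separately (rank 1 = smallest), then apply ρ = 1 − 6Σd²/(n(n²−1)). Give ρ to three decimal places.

-0.464

Ranks of variable 1: 7, 5, 2, 1, 6, 4, 3
Ranks of variable 2: 3, 6, 5, 7, 2, 4, 1
d = r₁ − r₂: 4, -1, -3, -6, 4, 0, 2
d²: 16, 1, 9, 36, 16, 0, 4; Σd² = 82
ρ = 1 − 6·82/(7·48) = 1 − 492/336 = -0.464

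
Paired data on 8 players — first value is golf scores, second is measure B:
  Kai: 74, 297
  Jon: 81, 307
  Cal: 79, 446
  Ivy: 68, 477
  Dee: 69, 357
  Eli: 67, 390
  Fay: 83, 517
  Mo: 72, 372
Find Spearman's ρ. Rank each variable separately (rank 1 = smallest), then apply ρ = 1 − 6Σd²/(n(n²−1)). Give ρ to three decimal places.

0.024

Ranks of variable 1: 5, 7, 6, 2, 3, 1, 8, 4
Ranks of variable 2: 1, 2, 6, 7, 3, 5, 8, 4
d = r₁ − r₂: 4, 5, 0, -5, 0, -4, 0, 0
d²: 16, 25, 0, 25, 0, 16, 0, 0; Σd² = 82
ρ = 1 − 6·82/(8·63) = 1 − 492/504 = 0.024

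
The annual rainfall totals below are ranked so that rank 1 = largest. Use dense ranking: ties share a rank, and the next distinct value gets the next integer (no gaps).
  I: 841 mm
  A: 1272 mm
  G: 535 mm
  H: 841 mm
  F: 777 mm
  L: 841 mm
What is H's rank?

2

Sorted (descending): 1272, 841, 841, 841, 777, 535
The 3 values of 841 share dense rank 2.
Remaining distinct values take the next consecutive integers.
H has value 841 mm → rank 2.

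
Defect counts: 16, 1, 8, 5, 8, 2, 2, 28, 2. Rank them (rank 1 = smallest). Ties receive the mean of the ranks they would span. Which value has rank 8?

Sorted (ascending): 1, 2, 2, 2, 5, 8, 8, 16, 28
The 3 values of 2 occupy positions 2–4 → average rank 3.
The 2 values of 8 occupy positions 6–7 → average rank (6+7)/2 = 6.5.
Rank 8 → value 16.

16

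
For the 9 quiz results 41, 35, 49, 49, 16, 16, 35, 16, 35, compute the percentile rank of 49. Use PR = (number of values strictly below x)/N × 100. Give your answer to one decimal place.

77.8

N = 9.
Strictly below 49: 7. Equal to 49: 2.
PR = 7/9 × 100 = 77.8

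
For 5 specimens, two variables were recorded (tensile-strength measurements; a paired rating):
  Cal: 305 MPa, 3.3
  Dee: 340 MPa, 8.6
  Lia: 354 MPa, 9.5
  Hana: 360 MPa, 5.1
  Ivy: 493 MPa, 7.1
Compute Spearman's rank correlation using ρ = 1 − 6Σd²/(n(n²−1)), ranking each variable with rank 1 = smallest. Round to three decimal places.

Ranks of variable 1: 1, 2, 3, 4, 5
Ranks of variable 2: 1, 4, 5, 2, 3
d = r₁ − r₂: 0, -2, -2, 2, 2
d²: 0, 4, 4, 4, 4; Σd² = 16
ρ = 1 − 6·16/(5·24) = 1 − 96/120 = 0.200

0.200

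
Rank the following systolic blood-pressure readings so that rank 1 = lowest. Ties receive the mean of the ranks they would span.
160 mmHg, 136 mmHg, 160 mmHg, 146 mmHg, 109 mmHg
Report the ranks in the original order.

Sorted (ascending): 109, 136, 146, 160, 160
The 2 values of 160 occupy positions 4–5 → average rank (4+5)/2 = 4.5.

4.5, 2, 4.5, 3, 1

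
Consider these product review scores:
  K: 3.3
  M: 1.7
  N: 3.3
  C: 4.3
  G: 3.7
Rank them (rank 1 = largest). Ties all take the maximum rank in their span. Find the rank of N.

Sorted (descending): 4.3, 3.7, 3.3, 3.3, 1.7
The 2 values of 3.3 occupy positions 3–4 → each gets rank 4.
N has value 3.3 → rank 4.

4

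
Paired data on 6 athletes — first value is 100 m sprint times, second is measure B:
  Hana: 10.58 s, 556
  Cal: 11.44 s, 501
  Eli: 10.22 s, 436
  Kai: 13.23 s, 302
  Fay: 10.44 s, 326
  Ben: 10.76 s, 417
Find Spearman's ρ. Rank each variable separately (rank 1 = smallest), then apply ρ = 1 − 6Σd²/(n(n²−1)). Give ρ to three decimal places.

Ranks of variable 1: 3, 5, 1, 6, 2, 4
Ranks of variable 2: 6, 5, 4, 1, 2, 3
d = r₁ − r₂: -3, 0, -3, 5, 0, 1
d²: 9, 0, 9, 25, 0, 1; Σd² = 44
ρ = 1 − 6·44/(6·35) = 1 − 264/210 = -0.257

-0.257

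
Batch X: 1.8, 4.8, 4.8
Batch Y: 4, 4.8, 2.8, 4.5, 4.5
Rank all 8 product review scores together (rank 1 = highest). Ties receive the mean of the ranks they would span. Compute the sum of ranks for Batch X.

Sorted (descending): 4.8, 4.8, 4.8, 4.5, 4.5, 4, 2.8, 1.8
The 3 values of 4.8 occupy positions 1–3 → average rank 2.
The 2 values of 4.5 occupy positions 4–5 → average rank (4+5)/2 = 4.5.
Batch X values → pooled ranks: 1.8→8, 4.8→2, 4.8→2
Rank sum = 8 + 2 + 2 = 12

12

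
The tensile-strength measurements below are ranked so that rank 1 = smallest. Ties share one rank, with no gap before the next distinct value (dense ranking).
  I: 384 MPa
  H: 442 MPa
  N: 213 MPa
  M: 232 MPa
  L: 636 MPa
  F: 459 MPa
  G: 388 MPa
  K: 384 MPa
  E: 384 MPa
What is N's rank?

Sorted (ascending): 213, 232, 384, 384, 384, 388, 442, 459, 636
The 3 values of 384 share dense rank 3.
Remaining distinct values take the next consecutive integers.
N has value 213 MPa → rank 1.

1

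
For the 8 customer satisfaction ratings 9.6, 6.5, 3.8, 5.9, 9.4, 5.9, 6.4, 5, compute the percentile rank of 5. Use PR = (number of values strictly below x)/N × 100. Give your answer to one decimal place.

N = 8.
Strictly below 5: 1. Equal to 5: 1.
PR = 1/8 × 100 = 12.5

12.5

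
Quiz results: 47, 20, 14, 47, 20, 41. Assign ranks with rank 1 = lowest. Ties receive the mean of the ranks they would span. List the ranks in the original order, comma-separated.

Sorted (ascending): 14, 20, 20, 41, 47, 47
The 2 values of 20 occupy positions 2–3 → average rank (2+3)/2 = 2.5.
The 2 values of 47 occupy positions 5–6 → average rank (5+6)/2 = 5.5.

5.5, 2.5, 1, 5.5, 2.5, 4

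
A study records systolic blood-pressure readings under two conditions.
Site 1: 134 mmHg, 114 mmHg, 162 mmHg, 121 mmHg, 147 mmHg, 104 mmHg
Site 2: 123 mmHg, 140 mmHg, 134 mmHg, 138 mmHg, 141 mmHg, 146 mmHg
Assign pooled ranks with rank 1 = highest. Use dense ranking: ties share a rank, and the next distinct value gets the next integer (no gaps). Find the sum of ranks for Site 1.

40

Sorted (descending): 162, 147, 146, 141, 140, 138, 134, 134, 123, 121, 114, 104
The 2 values of 134 share dense rank 7.
Remaining distinct values take the next consecutive integers.
Site 1 values → pooled ranks: 134→7, 114→10, 162→1, 121→9, 147→2, 104→11
Rank sum = 7 + 10 + 1 + 9 + 2 + 11 = 40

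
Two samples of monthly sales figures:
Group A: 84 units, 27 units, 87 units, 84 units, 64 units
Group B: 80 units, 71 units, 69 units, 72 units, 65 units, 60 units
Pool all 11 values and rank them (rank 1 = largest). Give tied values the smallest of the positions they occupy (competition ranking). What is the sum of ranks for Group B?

Sorted (descending): 87, 84, 84, 80, 72, 71, 69, 65, 64, 60, 27
The 2 values of 84 occupy positions 2–3 → each gets rank 2.
Group B values → pooled ranks: 80→4, 71→6, 69→7, 72→5, 65→8, 60→10
Rank sum = 4 + 6 + 7 + 5 + 8 + 10 = 40

40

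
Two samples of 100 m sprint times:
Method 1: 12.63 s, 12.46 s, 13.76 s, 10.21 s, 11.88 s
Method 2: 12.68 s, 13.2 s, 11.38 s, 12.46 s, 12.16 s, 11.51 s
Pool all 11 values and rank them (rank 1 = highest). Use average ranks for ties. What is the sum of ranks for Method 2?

Sorted (descending): 13.76, 13.2, 12.68, 12.63, 12.46, 12.46, 12.16, 11.88, 11.51, 11.38, 10.21
The 2 values of 12.46 occupy positions 5–6 → average rank (5+6)/2 = 5.5.
Method 2 values → pooled ranks: 12.68→3, 13.2→2, 11.38→10, 12.46→5.5, 12.16→7, 11.51→9
Rank sum = 3 + 2 + 10 + 5.5 + 7 + 9 = 36.5

36.5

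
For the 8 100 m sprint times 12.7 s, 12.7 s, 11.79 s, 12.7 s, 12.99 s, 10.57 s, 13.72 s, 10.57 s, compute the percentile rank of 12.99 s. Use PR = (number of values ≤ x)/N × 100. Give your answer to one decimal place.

N = 8.
Strictly below 12.99: 6. Equal to 12.99: 1.
PR = 7/8 × 100 = 87.5

87.5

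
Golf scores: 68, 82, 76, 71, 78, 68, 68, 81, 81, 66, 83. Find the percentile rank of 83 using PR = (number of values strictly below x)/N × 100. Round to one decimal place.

90.9

N = 11.
Strictly below 83: 10. Equal to 83: 1.
PR = 10/11 × 100 = 90.9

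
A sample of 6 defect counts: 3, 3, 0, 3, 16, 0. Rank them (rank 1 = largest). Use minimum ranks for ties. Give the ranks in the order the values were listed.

Sorted (descending): 16, 3, 3, 3, 0, 0
The 3 values of 3 occupy positions 2–4 → each gets rank 2.
The 2 values of 0 occupy positions 5–6 → each gets rank 5.

2, 2, 5, 2, 1, 5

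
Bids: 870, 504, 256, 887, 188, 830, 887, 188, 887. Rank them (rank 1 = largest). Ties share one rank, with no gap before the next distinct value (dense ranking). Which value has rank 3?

830

Sorted (descending): 887, 887, 887, 870, 830, 504, 256, 188, 188
The 3 values of 887 share dense rank 1.
The 2 values of 188 share dense rank 6.
Remaining distinct values take the next consecutive integers.
Rank 3 → value 830.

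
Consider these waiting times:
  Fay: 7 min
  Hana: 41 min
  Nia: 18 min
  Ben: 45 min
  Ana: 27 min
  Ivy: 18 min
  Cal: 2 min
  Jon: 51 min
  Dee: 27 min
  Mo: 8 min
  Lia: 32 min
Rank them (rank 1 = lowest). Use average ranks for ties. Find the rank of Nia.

Sorted (ascending): 2, 7, 8, 18, 18, 27, 27, 32, 41, 45, 51
The 2 values of 18 occupy positions 4–5 → average rank (4+5)/2 = 4.5.
The 2 values of 27 occupy positions 6–7 → average rank (6+7)/2 = 6.5.
Nia has value 18 min → rank 4.5.

4.5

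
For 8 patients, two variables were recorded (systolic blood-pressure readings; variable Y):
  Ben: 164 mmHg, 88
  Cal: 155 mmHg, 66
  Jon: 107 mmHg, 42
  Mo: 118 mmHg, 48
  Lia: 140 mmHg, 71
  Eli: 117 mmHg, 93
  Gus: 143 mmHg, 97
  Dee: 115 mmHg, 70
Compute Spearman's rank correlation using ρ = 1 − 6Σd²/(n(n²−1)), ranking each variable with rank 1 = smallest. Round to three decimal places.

0.429

Ranks of variable 1: 8, 7, 1, 4, 5, 3, 6, 2
Ranks of variable 2: 6, 3, 1, 2, 5, 7, 8, 4
d = r₁ − r₂: 2, 4, 0, 2, 0, -4, -2, -2
d²: 4, 16, 0, 4, 0, 16, 4, 4; Σd² = 48
ρ = 1 − 6·48/(8·63) = 1 − 288/504 = 0.429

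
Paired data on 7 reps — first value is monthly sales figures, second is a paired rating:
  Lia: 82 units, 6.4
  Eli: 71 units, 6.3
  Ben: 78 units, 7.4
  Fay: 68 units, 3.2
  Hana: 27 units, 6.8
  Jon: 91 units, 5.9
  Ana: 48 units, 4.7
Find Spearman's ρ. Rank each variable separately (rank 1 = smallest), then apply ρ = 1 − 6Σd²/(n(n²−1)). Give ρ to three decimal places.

Ranks of variable 1: 6, 4, 5, 3, 1, 7, 2
Ranks of variable 2: 5, 4, 7, 1, 6, 3, 2
d = r₁ − r₂: 1, 0, -2, 2, -5, 4, 0
d²: 1, 0, 4, 4, 25, 16, 0; Σd² = 50
ρ = 1 − 6·50/(7·48) = 1 − 300/336 = 0.107

0.107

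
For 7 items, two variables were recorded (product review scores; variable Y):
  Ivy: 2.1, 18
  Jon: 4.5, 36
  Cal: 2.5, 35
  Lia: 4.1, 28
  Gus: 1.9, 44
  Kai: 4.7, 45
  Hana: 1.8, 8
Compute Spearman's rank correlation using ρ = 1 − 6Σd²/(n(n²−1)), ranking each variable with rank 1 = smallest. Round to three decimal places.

Ranks of variable 1: 3, 6, 4, 5, 2, 7, 1
Ranks of variable 2: 2, 5, 4, 3, 6, 7, 1
d = r₁ − r₂: 1, 1, 0, 2, -4, 0, 0
d²: 1, 1, 0, 4, 16, 0, 0; Σd² = 22
ρ = 1 − 6·22/(7·48) = 1 − 132/336 = 0.607

0.607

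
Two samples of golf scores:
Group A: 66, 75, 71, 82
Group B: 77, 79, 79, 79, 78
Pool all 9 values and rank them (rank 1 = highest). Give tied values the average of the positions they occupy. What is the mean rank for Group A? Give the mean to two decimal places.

Sorted (descending): 82, 79, 79, 79, 78, 77, 75, 71, 66
The 3 values of 79 occupy positions 2–4 → average rank 3.
Group A values → pooled ranks: 66→9, 75→7, 71→8, 82→1
Mean rank = (9 + 7 + 8 + 1) / 4 = 6.25

6.25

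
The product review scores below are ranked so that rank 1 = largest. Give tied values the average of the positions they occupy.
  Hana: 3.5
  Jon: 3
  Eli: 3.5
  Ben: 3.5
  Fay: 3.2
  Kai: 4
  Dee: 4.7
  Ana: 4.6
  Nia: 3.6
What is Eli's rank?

Sorted (descending): 4.7, 4.6, 4, 3.6, 3.5, 3.5, 3.5, 3.2, 3
The 3 values of 3.5 occupy positions 5–7 → average rank 6.
Eli has value 3.5 → rank 6.

6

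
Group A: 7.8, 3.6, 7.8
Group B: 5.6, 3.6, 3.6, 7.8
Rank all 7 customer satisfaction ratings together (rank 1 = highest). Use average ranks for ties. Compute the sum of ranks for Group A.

Sorted (descending): 7.8, 7.8, 7.8, 5.6, 3.6, 3.6, 3.6
The 3 values of 7.8 occupy positions 1–3 → average rank 2.
The 3 values of 3.6 occupy positions 5–7 → average rank 6.
Group A values → pooled ranks: 7.8→2, 3.6→6, 7.8→2
Rank sum = 2 + 6 + 2 = 10

10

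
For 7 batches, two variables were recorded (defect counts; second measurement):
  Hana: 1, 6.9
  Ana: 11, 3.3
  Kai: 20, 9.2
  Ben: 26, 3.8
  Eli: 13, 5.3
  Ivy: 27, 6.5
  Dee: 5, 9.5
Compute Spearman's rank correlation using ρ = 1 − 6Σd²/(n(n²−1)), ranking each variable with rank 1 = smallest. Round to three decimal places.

Ranks of variable 1: 1, 3, 5, 6, 4, 7, 2
Ranks of variable 2: 5, 1, 6, 2, 3, 4, 7
d = r₁ − r₂: -4, 2, -1, 4, 1, 3, -5
d²: 16, 4, 1, 16, 1, 9, 25; Σd² = 72
ρ = 1 − 6·72/(7·48) = 1 − 432/336 = -0.286

-0.286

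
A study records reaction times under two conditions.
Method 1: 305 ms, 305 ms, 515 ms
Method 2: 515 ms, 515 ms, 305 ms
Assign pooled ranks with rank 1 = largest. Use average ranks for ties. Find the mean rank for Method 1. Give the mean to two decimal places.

4.00

Sorted (descending): 515, 515, 515, 305, 305, 305
The 3 values of 515 occupy positions 1–3 → average rank 2.
The 3 values of 305 occupy positions 4–6 → average rank 5.
Method 1 values → pooled ranks: 305→5, 305→5, 515→2
Mean rank = (5 + 5 + 2) / 3 = 4.00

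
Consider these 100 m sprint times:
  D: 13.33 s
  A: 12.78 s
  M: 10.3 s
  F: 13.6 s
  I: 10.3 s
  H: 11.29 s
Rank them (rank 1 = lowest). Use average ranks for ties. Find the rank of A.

Sorted (ascending): 10.3, 10.3, 11.29, 12.78, 13.33, 13.6
The 2 values of 10.3 occupy positions 1–2 → average rank (1+2)/2 = 1.5.
A has value 12.78 s → rank 4.

4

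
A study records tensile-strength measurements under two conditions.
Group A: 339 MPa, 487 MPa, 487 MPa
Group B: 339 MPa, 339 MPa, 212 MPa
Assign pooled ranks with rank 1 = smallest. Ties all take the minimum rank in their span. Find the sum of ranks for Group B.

Sorted (ascending): 212, 339, 339, 339, 487, 487
The 3 values of 339 occupy positions 2–4 → each gets rank 2.
The 2 values of 487 occupy positions 5–6 → each gets rank 5.
Group B values → pooled ranks: 339→2, 339→2, 212→1
Rank sum = 2 + 2 + 1 = 5

5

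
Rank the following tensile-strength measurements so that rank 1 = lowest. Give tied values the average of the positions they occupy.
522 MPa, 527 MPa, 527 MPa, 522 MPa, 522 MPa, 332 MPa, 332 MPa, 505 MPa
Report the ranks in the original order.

5, 7.5, 7.5, 5, 5, 1.5, 1.5, 3

Sorted (ascending): 332, 332, 505, 522, 522, 522, 527, 527
The 2 values of 332 occupy positions 1–2 → average rank (1+2)/2 = 1.5.
The 3 values of 522 occupy positions 4–6 → average rank 5.
The 2 values of 527 occupy positions 7–8 → average rank (7+8)/2 = 7.5.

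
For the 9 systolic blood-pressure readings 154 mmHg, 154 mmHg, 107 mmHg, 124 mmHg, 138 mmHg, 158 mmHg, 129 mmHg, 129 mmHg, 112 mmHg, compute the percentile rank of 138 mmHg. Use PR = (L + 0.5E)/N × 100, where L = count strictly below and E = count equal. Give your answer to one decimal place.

61.1

N = 9.
Strictly below 138: 5. Equal to 138: 1.
PR = (5 + 0.5·1)/9 × 100 = 61.1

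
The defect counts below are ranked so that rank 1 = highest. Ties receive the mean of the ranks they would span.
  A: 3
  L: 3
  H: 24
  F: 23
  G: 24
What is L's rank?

4.5

Sorted (descending): 24, 24, 23, 3, 3
The 2 values of 24 occupy positions 1–2 → average rank (1+2)/2 = 1.5.
The 2 values of 3 occupy positions 4–5 → average rank (4+5)/2 = 4.5.
L has value 3 → rank 4.5.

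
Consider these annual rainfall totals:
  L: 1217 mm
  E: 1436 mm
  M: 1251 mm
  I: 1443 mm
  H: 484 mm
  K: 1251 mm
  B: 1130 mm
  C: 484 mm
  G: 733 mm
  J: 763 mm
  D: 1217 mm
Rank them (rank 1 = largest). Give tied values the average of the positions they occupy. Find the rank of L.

5.5

Sorted (descending): 1443, 1436, 1251, 1251, 1217, 1217, 1130, 763, 733, 484, 484
The 2 values of 1251 occupy positions 3–4 → average rank (3+4)/2 = 3.5.
The 2 values of 1217 occupy positions 5–6 → average rank (5+6)/2 = 5.5.
The 2 values of 484 occupy positions 10–11 → average rank (10+11)/2 = 10.5.
L has value 1217 mm → rank 5.5.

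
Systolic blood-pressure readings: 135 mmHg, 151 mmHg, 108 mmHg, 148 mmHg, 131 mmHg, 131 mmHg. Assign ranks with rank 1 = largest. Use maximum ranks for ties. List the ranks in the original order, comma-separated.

3, 1, 6, 2, 5, 5

Sorted (descending): 151, 148, 135, 131, 131, 108
The 2 values of 131 occupy positions 4–5 → each gets rank 5.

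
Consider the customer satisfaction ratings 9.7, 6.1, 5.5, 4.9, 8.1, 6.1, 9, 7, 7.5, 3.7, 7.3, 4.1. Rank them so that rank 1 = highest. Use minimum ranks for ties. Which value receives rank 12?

Sorted (descending): 9.7, 9, 8.1, 7.5, 7.3, 7, 6.1, 6.1, 5.5, 4.9, 4.1, 3.7
The 2 values of 6.1 occupy positions 7–8 → each gets rank 7.
Rank 12 → value 3.7.

3.7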